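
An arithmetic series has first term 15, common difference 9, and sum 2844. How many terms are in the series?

Using S = n/2 × [2a + (n-1)d]
2844 = n/2 × [2(15) + (n-1)(9)]
2844 = n/2 × [30 + 9n - 9]
5688 = n × [21 + 9n]
9n² + (21)n - 5688 = 0
Discriminant: Δ = (21)² - 4(9)(-5688) = 441 + 204768 = 205209
√Δ = 453
n = [-(21) + √Δ] / (2·9) = (-21 + 453) / 18 = 432 / 18 = 24
(The negative root is discarded since n must be a positive integer.)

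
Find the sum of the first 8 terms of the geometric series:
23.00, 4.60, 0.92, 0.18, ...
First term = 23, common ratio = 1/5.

Sₙ = a(1 - rⁿ) / (1 - r)
S_8 = 23(1 - (1/5)^8) / (1 - (1/5))
S_8 = 23(1 - (1/390625)) / (4/5)
S_8 = 2246088/78125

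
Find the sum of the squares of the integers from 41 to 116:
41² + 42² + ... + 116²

Use ∑_{k=1}^{n} k² = n(n+1)(2n+1)/6, then subtract the first 40 terms.
∑_{k=1}^{116} k² = 116×117×233/6 = 527046
∑_{k=1}^{40} k² = 40×41×81/6 = 22140
∑_{k=41}^{116} k² = 527046 - 22140 = 504906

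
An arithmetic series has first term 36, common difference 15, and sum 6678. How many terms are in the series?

Using S = n/2 × [2a + (n-1)d]
6678 = n/2 × [2(36) + (n-1)(15)]
6678 = n/2 × [72 + 15n - 15]
13356 = n × [57 + 15n]
15n² + (57)n - 13356 = 0
Discriminant: Δ = (57)² - 4(15)(-13356) = 3249 + 801360 = 804609
√Δ = 897
n = [-(57) + √Δ] / (2·15) = (-57 + 897) / 30 = 840 / 30 = 28
(The negative root is discarded since n must be a positive integer.)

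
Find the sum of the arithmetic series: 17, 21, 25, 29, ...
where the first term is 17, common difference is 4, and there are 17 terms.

Sₙ = n/2 × (first + last)
Last term = a + (n-1)d = 17 + (17-1)×4 = 81
S_17 = 17/2 × (17 + 81)
S_17 = 17/2 × 98 = 833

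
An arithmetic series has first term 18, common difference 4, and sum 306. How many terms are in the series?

Using S = n/2 × [2a + (n-1)d]
306 = n/2 × [2(18) + (n-1)(4)]
306 = n/2 × [36 + 4n - 4]
612 = n × [32 + 4n]
4n² + (32)n - 612 = 0
Discriminant: Δ = (32)² - 4(4)(-612) = 1024 + 9792 = 10816
√Δ = 104
n = [-(32) + √Δ] / (2·4) = (-32 + 104) / 8 = 72 / 8 = 9
(The negative root is discarded since n must be a positive integer.)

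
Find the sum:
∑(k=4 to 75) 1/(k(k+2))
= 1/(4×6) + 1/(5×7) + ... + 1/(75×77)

Partial fractions: 1/(k(k+2)) = (1/2)[1/k - 1/(k+2)]
Telescoping leaves the first two and last two terms:
= (1/2)[1/4 + 1/5 - 1/76 - 1/77]
= 6201/29260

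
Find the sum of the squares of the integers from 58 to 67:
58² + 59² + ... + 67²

Use ∑_{k=1}^{n} k² = n(n+1)(2n+1)/6, then subtract the first 57 terms.
∑_{k=1}^{67} k² = 67×68×135/6 = 102510
∑_{k=1}^{57} k² = 57×58×115/6 = 63365
∑_{k=58}^{67} k² = 102510 - 63365 = 39145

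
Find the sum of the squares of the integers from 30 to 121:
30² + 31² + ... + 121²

Use ∑_{k=1}^{n} k² = n(n+1)(2n+1)/6, then subtract the first 29 terms.
∑_{k=1}^{121} k² = 121×122×243/6 = 597861
∑_{k=1}^{29} k² = 29×30×59/6 = 8555
∑_{k=30}^{121} k² = 597861 - 8555 = 589306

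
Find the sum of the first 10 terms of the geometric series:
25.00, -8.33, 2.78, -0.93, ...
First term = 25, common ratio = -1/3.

Sₙ = a(1 - rⁿ) / (1 - r)
S_10 = 25(1 - (-1/3)^10) / (1 - (-1/3))
S_10 = 25(1 - (1/59049)) / (4/3)
S_10 = 369050/19683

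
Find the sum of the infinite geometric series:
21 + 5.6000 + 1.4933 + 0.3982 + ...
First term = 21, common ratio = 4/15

For |r| < 1, S = a / (1 - r)
S = 21 / (1 - (4/15))
S = 21 / (11/15)
S = 315/11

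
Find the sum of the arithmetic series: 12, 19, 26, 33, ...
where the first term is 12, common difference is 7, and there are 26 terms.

Sₙ = n/2 × (first + last)
Last term = a + (n-1)d = 12 + (26-1)×7 = 187
S_26 = 26/2 × (12 + 187)
S_26 = 26/2 × 199 = 2587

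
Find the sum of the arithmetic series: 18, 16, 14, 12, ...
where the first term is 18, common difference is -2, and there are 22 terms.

Sₙ = n/2 × (first + last)
Last term = a + (n-1)d = 18 + (22-1)×(-2) = -24
S_22 = 22/2 × (18 + (-24))
S_22 = 22/2 × (-6) = -66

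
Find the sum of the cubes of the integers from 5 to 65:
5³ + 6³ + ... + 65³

Use ∑_{k=1}^{n} k³ = [n(n+1)/2]², then subtract the first 4 terms.
∑_{k=1}^{65} k³ = [65×66/2]² = 2145² = 4601025
∑_{k=1}^{4} k³ = [4×5/2]² = 10² = 100
∑_{k=5}^{65} k³ = 4601025 - 100 = 4600925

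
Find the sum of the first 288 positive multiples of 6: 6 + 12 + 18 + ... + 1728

Factor out 6: = 6(1 + 2 + ... + 288) = 6 × n(n+1)/2
= 6 × 288×289/2
= 6 × 41616
= 249696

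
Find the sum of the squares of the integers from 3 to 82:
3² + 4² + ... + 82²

Use ∑_{k=1}^{n} k² = n(n+1)(2n+1)/6, then subtract the first 2 terms.
∑_{k=1}^{82} k² = 82×83×165/6 = 187165
∑_{k=1}^{2} k² = 2×3×5/6 = 5
∑_{k=3}^{82} k² = 187165 - 5 = 187160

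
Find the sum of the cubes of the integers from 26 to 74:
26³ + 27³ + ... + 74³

Use ∑_{k=1}^{n} k³ = [n(n+1)/2]², then subtract the first 25 terms.
∑_{k=1}^{74} k³ = [74×75/2]² = 2775² = 7700625
∑_{k=1}^{25} k³ = [25×26/2]² = 325² = 105625
∑_{k=26}^{74} k³ = 7700625 - 105625 = 7595000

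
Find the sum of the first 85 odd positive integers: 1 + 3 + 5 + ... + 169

Sum of first n odd numbers = n²
= 85²
= 7225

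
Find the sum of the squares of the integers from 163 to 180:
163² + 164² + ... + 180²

Use ∑_{k=1}^{n} k² = n(n+1)(2n+1)/6, then subtract the first 162 terms.
∑_{k=1}^{180} k² = 180×181×361/6 = 1960230
∑_{k=1}^{162} k² = 162×163×325/6 = 1430325
∑_{k=163}^{180} k² = 1960230 - 1430325 = 529905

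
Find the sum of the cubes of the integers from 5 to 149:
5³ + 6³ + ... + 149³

Use ∑_{k=1}^{n} k³ = [n(n+1)/2]², then subtract the first 4 terms.
∑_{k=1}^{149} k³ = [149×150/2]² = 11175² = 124880625
∑_{k=1}^{4} k³ = [4×5/2]² = 10² = 100
∑_{k=5}^{149} k³ = 124880625 - 100 = 124880525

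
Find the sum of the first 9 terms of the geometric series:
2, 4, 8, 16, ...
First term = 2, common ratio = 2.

Sₙ = a(1 - rⁿ) / (1 - r)
S_9 = 2(1 - 2^9) / (1 - 2)
S_9 = 2(1 - 512) / (-1)
S_9 = 1022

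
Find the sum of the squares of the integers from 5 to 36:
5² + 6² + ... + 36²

Use ∑_{k=1}^{n} k² = n(n+1)(2n+1)/6, then subtract the first 4 terms.
∑_{k=1}^{36} k² = 36×37×73/6 = 16206
∑_{k=1}^{4} k² = 4×5×9/6 = 30
∑_{k=5}^{36} k² = 16206 - 30 = 16176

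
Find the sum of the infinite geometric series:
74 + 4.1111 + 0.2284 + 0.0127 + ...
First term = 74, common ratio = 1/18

For |r| < 1, S = a / (1 - r)
S = 74 / (1 - (1/18))
S = 74 / (17/18)
S = 1332/17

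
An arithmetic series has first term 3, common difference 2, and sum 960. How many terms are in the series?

Using S = n/2 × [2a + (n-1)d]
960 = n/2 × [2(3) + (n-1)(2)]
960 = n/2 × [6 + 2n - 2]
1920 = n × [4 + 2n]
2n² + (4)n - 1920 = 0
Discriminant: Δ = (4)² - 4(2)(-1920) = 16 + 15360 = 15376
√Δ = 124
n = [-(4) + √Δ] / (2·2) = (-4 + 124) / 4 = 120 / 4 = 30
(The negative root is discarded since n must be a positive integer.)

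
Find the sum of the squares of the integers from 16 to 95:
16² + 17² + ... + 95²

Use ∑_{k=1}^{n} k² = n(n+1)(2n+1)/6, then subtract the first 15 terms.
∑_{k=1}^{95} k² = 95×96×191/6 = 290320
∑_{k=1}^{15} k² = 15×16×31/6 = 1240
∑_{k=16}^{95} k² = 290320 - 1240 = 289080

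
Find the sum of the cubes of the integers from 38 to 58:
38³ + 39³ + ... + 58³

Use ∑_{k=1}^{n} k³ = [n(n+1)/2]², then subtract the first 37 terms.
∑_{k=1}^{58} k³ = [58×59/2]² = 1711² = 2927521
∑_{k=1}^{37} k³ = [37×38/2]² = 703² = 494209
∑_{k=38}^{58} k³ = 2927521 - 494209 = 2433312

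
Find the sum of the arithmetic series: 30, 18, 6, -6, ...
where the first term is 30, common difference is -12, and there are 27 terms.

Sₙ = n/2 × (first + last)
Last term = a + (n-1)d = 30 + (27-1)×(-12) = -282
S_27 = 27/2 × (30 + (-282))
S_27 = 27/2 × (-252) = -3402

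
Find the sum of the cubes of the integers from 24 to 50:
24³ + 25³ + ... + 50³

Use ∑_{k=1}^{n} k³ = [n(n+1)/2]², then subtract the first 23 terms.
∑_{k=1}^{50} k³ = [50×51/2]² = 1275² = 1625625
∑_{k=1}^{23} k³ = [23×24/2]² = 276² = 76176
∑_{k=24}^{50} k³ = 1625625 - 76176 = 1549449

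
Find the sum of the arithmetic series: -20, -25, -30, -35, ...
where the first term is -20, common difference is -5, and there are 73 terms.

Sₙ = n/2 × (first + last)
Last term = a + (n-1)d = -20 + (73-1)×(-5) = -380
S_73 = 73/2 × (-20 + (-380))
S_73 = 73/2 × (-400) = -14600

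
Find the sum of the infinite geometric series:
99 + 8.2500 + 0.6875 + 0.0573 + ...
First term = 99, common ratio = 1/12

For |r| < 1, S = a / (1 - r)
S = 99 / (1 - (1/12))
S = 99 / (11/12)
S = 108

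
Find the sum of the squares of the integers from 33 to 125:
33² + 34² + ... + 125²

Use ∑_{k=1}^{n} k² = n(n+1)(2n+1)/6, then subtract the first 32 terms.
∑_{k=1}^{125} k² = 125×126×251/6 = 658875
∑_{k=1}^{32} k² = 32×33×65/6 = 11440
∑_{k=33}^{125} k² = 658875 - 11440 = 647435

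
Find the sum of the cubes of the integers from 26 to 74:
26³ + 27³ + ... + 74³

Use ∑_{k=1}^{n} k³ = [n(n+1)/2]², then subtract the first 25 terms.
∑_{k=1}^{74} k³ = [74×75/2]² = 2775² = 7700625
∑_{k=1}^{25} k³ = [25×26/2]² = 325² = 105625
∑_{k=26}^{74} k³ = 7700625 - 105625 = 7595000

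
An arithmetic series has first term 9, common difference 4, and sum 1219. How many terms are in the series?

Using S = n/2 × [2a + (n-1)d]
1219 = n/2 × [2(9) + (n-1)(4)]
1219 = n/2 × [18 + 4n - 4]
2438 = n × [14 + 4n]
4n² + (14)n - 2438 = 0
Discriminant: Δ = (14)² - 4(4)(-2438) = 196 + 39008 = 39204
√Δ = 198
n = [-(14) + √Δ] / (2·4) = (-14 + 198) / 8 = 184 / 8 = 23
(The negative root is discarded since n must be a positive integer.)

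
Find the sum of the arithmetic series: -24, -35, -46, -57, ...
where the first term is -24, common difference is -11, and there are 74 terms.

Sₙ = n/2 × (first + last)
Last term = a + (n-1)d = -24 + (74-1)×(-11) = -827
S_74 = 74/2 × (-24 + (-827))
S_74 = 74/2 × (-851) = -31487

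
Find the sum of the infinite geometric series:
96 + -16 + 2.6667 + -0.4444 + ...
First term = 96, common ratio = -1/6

For |r| < 1, S = a / (1 - r)
S = 96 / (1 - (-1/6))
S = 96 / (7/6)
S = 576/7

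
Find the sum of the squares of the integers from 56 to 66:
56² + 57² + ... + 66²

Use ∑_{k=1}^{n} k² = n(n+1)(2n+1)/6, then subtract the first 55 terms.
∑_{k=1}^{66} k² = 66×67×133/6 = 98021
∑_{k=1}^{55} k² = 55×56×111/6 = 56980
∑_{k=56}^{66} k² = 98021 - 56980 = 41041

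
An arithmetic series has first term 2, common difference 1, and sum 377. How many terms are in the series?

Using S = n/2 × [2a + (n-1)d]
377 = n/2 × [2(2) + (n-1)(1)]
377 = n/2 × [4 + 1n - 1]
754 = n × [3 + 1n]
1n² + (3)n - 754 = 0
Discriminant: Δ = (3)² - 4(1)(-754) = 9 + 3016 = 3025
√Δ = 55
n = [-(3) + √Δ] / (2·1) = (-3 + 55) / 2 = 52 / 2 = 26
(The negative root is discarded since n must be a positive integer.)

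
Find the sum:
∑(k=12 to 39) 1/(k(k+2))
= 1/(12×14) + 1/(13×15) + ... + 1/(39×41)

Partial fractions: 1/(k(k+2)) = (1/2)[1/k - 1/(k+2)]
Telescoping leaves the first two and last two terms:
= (1/2)[1/12 + 1/13 - 1/40 - 1/41]
= 7091/127920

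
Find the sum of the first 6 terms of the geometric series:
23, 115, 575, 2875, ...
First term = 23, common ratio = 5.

Sₙ = a(1 - rⁿ) / (1 - r)
S_6 = 23(1 - 5^6) / (1 - 5)
S_6 = 23(1 - 15625) / (-4)
S_6 = 89838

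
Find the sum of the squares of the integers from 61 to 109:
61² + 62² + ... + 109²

Use ∑_{k=1}^{n} k² = n(n+1)(2n+1)/6, then subtract the first 60 terms.
∑_{k=1}^{109} k² = 109×110×219/6 = 437635
∑_{k=1}^{60} k² = 60×61×121/6 = 73810
∑_{k=61}^{109} k² = 437635 - 73810 = 363825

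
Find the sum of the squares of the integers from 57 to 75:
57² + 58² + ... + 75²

Use ∑_{k=1}^{n} k² = n(n+1)(2n+1)/6, then subtract the first 56 terms.
∑_{k=1}^{75} k² = 75×76×151/6 = 143450
∑_{k=1}^{56} k² = 56×57×113/6 = 60116
∑_{k=57}^{75} k² = 143450 - 60116 = 83334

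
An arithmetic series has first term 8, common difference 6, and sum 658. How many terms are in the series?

Using S = n/2 × [2a + (n-1)d]
658 = n/2 × [2(8) + (n-1)(6)]
658 = n/2 × [16 + 6n - 6]
1316 = n × [10 + 6n]
6n² + (10)n - 1316 = 0
Discriminant: Δ = (10)² - 4(6)(-1316) = 100 + 31584 = 31684
√Δ = 178
n = [-(10) + √Δ] / (2·6) = (-10 + 178) / 12 = 168 / 12 = 14
(The negative root is discarded since n must be a positive integer.)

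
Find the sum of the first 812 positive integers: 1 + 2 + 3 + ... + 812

Formula: ∑k = n(n+1)/2
= 812×813/2
= 660156/2
= 330078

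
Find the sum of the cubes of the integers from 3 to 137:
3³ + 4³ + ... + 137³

Use ∑_{k=1}^{n} k³ = [n(n+1)/2]², then subtract the first 2 terms.
∑_{k=1}^{137} k³ = [137×138/2]² = 9453² = 89359209
∑_{k=1}^{2} k³ = [2×3/2]² = 3² = 9
∑_{k=3}^{137} k³ = 89359209 - 9 = 89359200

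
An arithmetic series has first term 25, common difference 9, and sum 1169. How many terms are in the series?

Using S = n/2 × [2a + (n-1)d]
1169 = n/2 × [2(25) + (n-1)(9)]
1169 = n/2 × [50 + 9n - 9]
2338 = n × [41 + 9n]
9n² + (41)n - 2338 = 0
Discriminant: Δ = (41)² - 4(9)(-2338) = 1681 + 84168 = 85849
√Δ = 293
n = [-(41) + √Δ] / (2·9) = (-41 + 293) / 18 = 252 / 18 = 14
(The negative root is discarded since n must be a positive integer.)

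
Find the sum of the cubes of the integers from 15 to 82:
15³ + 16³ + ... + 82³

Use ∑_{k=1}^{n} k³ = [n(n+1)/2]², then subtract the first 14 terms.
∑_{k=1}^{82} k³ = [82×83/2]² = 3403² = 11580409
∑_{k=1}^{14} k³ = [14×15/2]² = 105² = 11025
∑_{k=15}^{82} k³ = 11580409 - 11025 = 11569384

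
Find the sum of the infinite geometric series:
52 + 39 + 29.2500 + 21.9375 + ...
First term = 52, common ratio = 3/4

For |r| < 1, S = a / (1 - r)
S = 52 / (1 - (3/4))
S = 52 / (1/4)
S = 208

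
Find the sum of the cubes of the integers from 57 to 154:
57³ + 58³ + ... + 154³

Use ∑_{k=1}^{n} k³ = [n(n+1)/2]², then subtract the first 56 terms.
∑_{k=1}^{154} k³ = [154×155/2]² = 11935² = 142444225
∑_{k=1}^{56} k³ = [56×57/2]² = 1596² = 2547216
∑_{k=57}^{154} k³ = 142444225 - 2547216 = 139897009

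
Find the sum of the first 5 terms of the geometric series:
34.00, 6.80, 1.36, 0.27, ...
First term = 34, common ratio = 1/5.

Sₙ = a(1 - rⁿ) / (1 - r)
S_5 = 34(1 - (1/5)^5) / (1 - (1/5))
S_5 = 34(1 - (1/3125)) / (4/5)
S_5 = 26554/625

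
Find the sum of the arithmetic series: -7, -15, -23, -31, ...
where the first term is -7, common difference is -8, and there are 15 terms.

Sₙ = n/2 × (first + last)
Last term = a + (n-1)d = -7 + (15-1)×(-8) = -119
S_15 = 15/2 × (-7 + (-119))
S_15 = 15/2 × (-126) = -945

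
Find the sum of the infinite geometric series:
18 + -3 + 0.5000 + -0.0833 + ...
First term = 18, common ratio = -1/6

For |r| < 1, S = a / (1 - r)
S = 18 / (1 - (-1/6))
S = 18 / (7/6)
S = 108/7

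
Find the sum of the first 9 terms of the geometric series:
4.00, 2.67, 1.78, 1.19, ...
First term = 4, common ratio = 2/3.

Sₙ = a(1 - rⁿ) / (1 - r)
S_9 = 4(1 - (2/3)^9) / (1 - (2/3))
S_9 = 4(1 - (512/19683)) / (1/3)
S_9 = 76684/6561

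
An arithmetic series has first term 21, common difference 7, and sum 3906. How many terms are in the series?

Using S = n/2 × [2a + (n-1)d]
3906 = n/2 × [2(21) + (n-1)(7)]
3906 = n/2 × [42 + 7n - 7]
7812 = n × [35 + 7n]
7n² + (35)n - 7812 = 0
Discriminant: Δ = (35)² - 4(7)(-7812) = 1225 + 218736 = 219961
√Δ = 469
n = [-(35) + √Δ] / (2·7) = (-35 + 469) / 14 = 434 / 14 = 31
(The negative root is discarded since n must be a positive integer.)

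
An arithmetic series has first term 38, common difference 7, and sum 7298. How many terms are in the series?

Using S = n/2 × [2a + (n-1)d]
7298 = n/2 × [2(38) + (n-1)(7)]
7298 = n/2 × [76 + 7n - 7]
14596 = n × [69 + 7n]
7n² + (69)n - 14596 = 0
Discriminant: Δ = (69)² - 4(7)(-14596) = 4761 + 408688 = 413449
√Δ = 643
n = [-(69) + √Δ] / (2·7) = (-69 + 643) / 14 = 574 / 14 = 41
(The negative root is discarded since n must be a positive integer.)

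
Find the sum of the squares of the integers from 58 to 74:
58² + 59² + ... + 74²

Use ∑_{k=1}^{n} k² = n(n+1)(2n+1)/6, then subtract the first 57 terms.
∑_{k=1}^{74} k² = 74×75×149/6 = 137825
∑_{k=1}^{57} k² = 57×58×115/6 = 63365
∑_{k=58}^{74} k² = 137825 - 63365 = 74460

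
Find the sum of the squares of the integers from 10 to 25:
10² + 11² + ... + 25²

Use ∑_{k=1}^{n} k² = n(n+1)(2n+1)/6, then subtract the first 9 terms.
∑_{k=1}^{25} k² = 25×26×51/6 = 5525
∑_{k=1}^{9} k² = 9×10×19/6 = 285
∑_{k=10}^{25} k² = 5525 - 285 = 5240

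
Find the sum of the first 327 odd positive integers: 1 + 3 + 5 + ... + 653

Sum of first n odd numbers = n²
= 327²
= 106929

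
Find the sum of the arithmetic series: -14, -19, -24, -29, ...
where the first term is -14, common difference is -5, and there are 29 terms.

Sₙ = n/2 × (first + last)
Last term = a + (n-1)d = -14 + (29-1)×(-5) = -154
S_29 = 29/2 × (-14 + (-154))
S_29 = 29/2 × (-168) = -2436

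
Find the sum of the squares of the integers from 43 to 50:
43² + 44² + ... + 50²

Use ∑_{k=1}^{n} k² = n(n+1)(2n+1)/6, then subtract the first 42 terms.
∑_{k=1}^{50} k² = 50×51×101/6 = 42925
∑_{k=1}^{42} k² = 42×43×85/6 = 25585
∑_{k=43}^{50} k² = 42925 - 25585 = 17340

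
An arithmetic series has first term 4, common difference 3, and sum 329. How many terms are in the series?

Using S = n/2 × [2a + (n-1)d]
329 = n/2 × [2(4) + (n-1)(3)]
329 = n/2 × [8 + 3n - 3]
658 = n × [5 + 3n]
3n² + (5)n - 658 = 0
Discriminant: Δ = (5)² - 4(3)(-658) = 25 + 7896 = 7921
√Δ = 89
n = [-(5) + √Δ] / (2·3) = (-5 + 89) / 6 = 84 / 6 = 14
(The negative root is discarded since n must be a positive integer.)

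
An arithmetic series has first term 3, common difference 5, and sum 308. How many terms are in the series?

Using S = n/2 × [2a + (n-1)d]
308 = n/2 × [2(3) + (n-1)(5)]
308 = n/2 × [6 + 5n - 5]
616 = n × [1 + 5n]
5n² + (1)n - 616 = 0
Discriminant: Δ = (1)² - 4(5)(-616) = 1 + 12320 = 12321
√Δ = 111
n = [-(1) + √Δ] / (2·5) = (-1 + 111) / 10 = 110 / 10 = 11
(The negative root is discarded since n must be a positive integer.)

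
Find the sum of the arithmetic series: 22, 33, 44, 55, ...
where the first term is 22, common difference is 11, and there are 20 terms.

Sₙ = n/2 × (first + last)
Last term = a + (n-1)d = 22 + (20-1)×11 = 231
S_20 = 20/2 × (22 + 231)
S_20 = 20/2 × 253 = 2530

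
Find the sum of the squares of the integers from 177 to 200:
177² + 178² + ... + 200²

Use ∑_{k=1}^{n} k² = n(n+1)(2n+1)/6, then subtract the first 176 terms.
∑_{k=1}^{200} k² = 200×201×401/6 = 2686700
∑_{k=1}^{176} k² = 176×177×353/6 = 1832776
∑_{k=177}^{200} k² = 2686700 - 1832776 = 853924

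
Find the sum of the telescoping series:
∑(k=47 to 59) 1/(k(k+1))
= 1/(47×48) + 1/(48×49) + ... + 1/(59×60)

Partial fractions: 1/(k(k+1)) = 1/k - 1/(k+1)
The series telescopes:
= (1/47 - 1/48) + (1/48 - 1/49) + ... + (1/59 - 1/60)
= 1/47 - 1/60
= 13/2820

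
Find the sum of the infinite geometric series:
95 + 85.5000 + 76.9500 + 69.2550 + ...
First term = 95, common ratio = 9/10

For |r| < 1, S = a / (1 - r)
S = 95 / (1 - (9/10))
S = 95 / (1/10)
S = 950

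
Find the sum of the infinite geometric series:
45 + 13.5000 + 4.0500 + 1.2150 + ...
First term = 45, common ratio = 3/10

For |r| < 1, S = a / (1 - r)
S = 45 / (1 - (3/10))
S = 45 / (7/10)
S = 450/7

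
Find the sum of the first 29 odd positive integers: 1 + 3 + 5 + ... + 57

Sum of first n odd numbers = n²
= 29²
= 841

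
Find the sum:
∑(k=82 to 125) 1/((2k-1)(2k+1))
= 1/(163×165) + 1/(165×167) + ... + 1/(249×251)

Partial fractions: 1/((2k-1)(2k+1)) = (1/2)[1/(2k-1) - 1/(2k+1)]
The series telescopes:
= (1/2)[1/163 - 1/251]
= 44/40913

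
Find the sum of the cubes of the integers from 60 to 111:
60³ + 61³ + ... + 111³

Use ∑_{k=1}^{n} k³ = [n(n+1)/2]², then subtract the first 59 terms.
∑_{k=1}^{111} k³ = [111×112/2]² = 6216² = 38638656
∑_{k=1}^{59} k³ = [59×60/2]² = 1770² = 3132900
∑_{k=60}^{111} k³ = 38638656 - 3132900 = 35505756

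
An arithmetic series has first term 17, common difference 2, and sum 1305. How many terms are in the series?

Using S = n/2 × [2a + (n-1)d]
1305 = n/2 × [2(17) + (n-1)(2)]
1305 = n/2 × [34 + 2n - 2]
2610 = n × [32 + 2n]
2n² + (32)n - 2610 = 0
Discriminant: Δ = (32)² - 4(2)(-2610) = 1024 + 20880 = 21904
√Δ = 148
n = [-(32) + √Δ] / (2·2) = (-32 + 148) / 4 = 116 / 4 = 29
(The negative root is discarded since n must be a positive integer.)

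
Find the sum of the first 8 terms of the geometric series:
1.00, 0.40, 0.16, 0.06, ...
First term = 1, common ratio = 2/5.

Sₙ = a(1 - rⁿ) / (1 - r)
S_8 = 1(1 - (2/5)^8) / (1 - (2/5))
S_8 = 1(1 - (256/390625)) / (3/5)
S_8 = 130123/78125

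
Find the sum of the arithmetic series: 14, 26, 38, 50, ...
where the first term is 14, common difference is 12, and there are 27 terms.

Sₙ = n/2 × (first + last)
Last term = a + (n-1)d = 14 + (27-1)×12 = 326
S_27 = 27/2 × (14 + 326)
S_27 = 27/2 × 340 = 4590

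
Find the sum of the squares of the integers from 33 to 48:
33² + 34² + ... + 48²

Use ∑_{k=1}^{n} k² = n(n+1)(2n+1)/6, then subtract the first 32 terms.
∑_{k=1}^{48} k² = 48×49×97/6 = 38024
∑_{k=1}^{32} k² = 32×33×65/6 = 11440
∑_{k=33}^{48} k² = 38024 - 11440 = 26584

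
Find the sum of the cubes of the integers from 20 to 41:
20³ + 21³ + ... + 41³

Use ∑_{k=1}^{n} k³ = [n(n+1)/2]², then subtract the first 19 terms.
∑_{k=1}^{41} k³ = [41×42/2]² = 861² = 741321
∑_{k=1}^{19} k³ = [19×20/2]² = 190² = 36100
∑_{k=20}^{41} k³ = 741321 - 36100 = 705221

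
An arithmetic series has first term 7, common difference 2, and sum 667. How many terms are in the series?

Using S = n/2 × [2a + (n-1)d]
667 = n/2 × [2(7) + (n-1)(2)]
667 = n/2 × [14 + 2n - 2]
1334 = n × [12 + 2n]
2n² + (12)n - 1334 = 0
Discriminant: Δ = (12)² - 4(2)(-1334) = 144 + 10672 = 10816
√Δ = 104
n = [-(12) + √Δ] / (2·2) = (-12 + 104) / 4 = 92 / 4 = 23
(The negative root is discarded since n must be a positive integer.)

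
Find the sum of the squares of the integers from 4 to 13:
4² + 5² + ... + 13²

Use ∑_{k=1}^{n} k² = n(n+1)(2n+1)/6, then subtract the first 3 terms.
∑_{k=1}^{13} k² = 13×14×27/6 = 819
∑_{k=1}^{3} k² = 3×4×7/6 = 14
∑_{k=4}^{13} k² = 819 - 14 = 805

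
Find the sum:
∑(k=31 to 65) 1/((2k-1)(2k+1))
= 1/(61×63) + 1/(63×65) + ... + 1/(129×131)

Partial fractions: 1/((2k-1)(2k+1)) = (1/2)[1/(2k-1) - 1/(2k+1)]
The series telescopes:
= (1/2)[1/61 - 1/131]
= 35/7991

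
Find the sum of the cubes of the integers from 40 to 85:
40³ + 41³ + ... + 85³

Use ∑_{k=1}^{n} k³ = [n(n+1)/2]², then subtract the first 39 terms.
∑_{k=1}^{85} k³ = [85×86/2]² = 3655² = 13359025
∑_{k=1}^{39} k³ = [39×40/2]² = 780² = 608400
∑_{k=40}^{85} k³ = 13359025 - 608400 = 12750625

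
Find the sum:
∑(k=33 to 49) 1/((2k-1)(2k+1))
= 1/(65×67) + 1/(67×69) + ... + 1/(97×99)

Partial fractions: 1/((2k-1)(2k+1)) = (1/2)[1/(2k-1) - 1/(2k+1)]
The series telescopes:
= (1/2)[1/65 - 1/99]
= 17/6435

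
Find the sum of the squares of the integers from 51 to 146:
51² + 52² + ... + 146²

Use ∑_{k=1}^{n} k² = n(n+1)(2n+1)/6, then subtract the first 50 terms.
∑_{k=1}^{146} k² = 146×147×293/6 = 1048061
∑_{k=1}^{50} k² = 50×51×101/6 = 42925
∑_{k=51}^{146} k² = 1048061 - 42925 = 1005136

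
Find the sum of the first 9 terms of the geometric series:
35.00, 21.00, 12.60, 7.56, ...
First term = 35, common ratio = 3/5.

Sₙ = a(1 - rⁿ) / (1 - r)
S_9 = 35(1 - (3/5)^9) / (1 - (3/5))
S_9 = 35(1 - (19683/1953125)) / (2/5)
S_9 = 6767047/78125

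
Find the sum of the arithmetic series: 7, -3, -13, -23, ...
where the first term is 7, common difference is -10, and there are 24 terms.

Sₙ = n/2 × (first + last)
Last term = a + (n-1)d = 7 + (24-1)×(-10) = -223
S_24 = 24/2 × (7 + (-223))
S_24 = 24/2 × (-216) = -2592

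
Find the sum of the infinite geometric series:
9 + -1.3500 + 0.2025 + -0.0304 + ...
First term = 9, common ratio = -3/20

For |r| < 1, S = a / (1 - r)
S = 9 / (1 - (-3/20))
S = 9 / (23/20)
S = 180/23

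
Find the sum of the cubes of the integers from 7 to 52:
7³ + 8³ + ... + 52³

Use ∑_{k=1}^{n} k³ = [n(n+1)/2]², then subtract the first 6 terms.
∑_{k=1}^{52} k³ = [52×53/2]² = 1378² = 1898884
∑_{k=1}^{6} k³ = [6×7/2]² = 21² = 441
∑_{k=7}^{52} k³ = 1898884 - 441 = 1898443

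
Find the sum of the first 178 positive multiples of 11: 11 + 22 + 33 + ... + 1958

Factor out 11: = 11(1 + 2 + ... + 178) = 11 × n(n+1)/2
= 11 × 178×179/2
= 11 × 15931
= 175241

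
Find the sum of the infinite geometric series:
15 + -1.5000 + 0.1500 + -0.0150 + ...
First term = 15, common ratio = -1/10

For |r| < 1, S = a / (1 - r)
S = 15 / (1 - (-1/10))
S = 15 / (11/10)
S = 150/11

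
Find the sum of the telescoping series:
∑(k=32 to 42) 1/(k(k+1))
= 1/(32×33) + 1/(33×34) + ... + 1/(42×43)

Partial fractions: 1/(k(k+1)) = 1/k - 1/(k+1)
The series telescopes:
= (1/32 - 1/33) + (1/33 - 1/34) + ... + (1/42 - 1/43)
= 1/32 - 1/43
= 11/1376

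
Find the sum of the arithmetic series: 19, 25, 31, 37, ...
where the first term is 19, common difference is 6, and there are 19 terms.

Sₙ = n/2 × (first + last)
Last term = a + (n-1)d = 19 + (19-1)×6 = 127
S_19 = 19/2 × (19 + 127)
S_19 = 19/2 × 146 = 1387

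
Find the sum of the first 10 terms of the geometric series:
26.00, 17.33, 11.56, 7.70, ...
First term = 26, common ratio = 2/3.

Sₙ = a(1 - rⁿ) / (1 - r)
S_10 = 26(1 - (2/3)^10) / (1 - (2/3))
S_10 = 26(1 - (1024/59049)) / (1/3)
S_10 = 1508650/19683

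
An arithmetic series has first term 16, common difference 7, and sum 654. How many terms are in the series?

Using S = n/2 × [2a + (n-1)d]
654 = n/2 × [2(16) + (n-1)(7)]
654 = n/2 × [32 + 7n - 7]
1308 = n × [25 + 7n]
7n² + (25)n - 1308 = 0
Discriminant: Δ = (25)² - 4(7)(-1308) = 625 + 36624 = 37249
√Δ = 193
n = [-(25) + √Δ] / (2·7) = (-25 + 193) / 14 = 168 / 14 = 12
(The negative root is discarded since n must be a positive integer.)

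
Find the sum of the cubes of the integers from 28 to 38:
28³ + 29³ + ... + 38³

Use ∑_{k=1}^{n} k³ = [n(n+1)/2]², then subtract the first 27 terms.
∑_{k=1}^{38} k³ = [38×39/2]² = 741² = 549081
∑_{k=1}^{27} k³ = [27×28/2]² = 378² = 142884
∑_{k=28}^{38} k³ = 549081 - 142884 = 406197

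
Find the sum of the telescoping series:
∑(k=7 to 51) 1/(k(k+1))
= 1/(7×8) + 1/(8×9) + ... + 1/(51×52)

Partial fractions: 1/(k(k+1)) = 1/k - 1/(k+1)
The series telescopes:
= (1/7 - 1/8) + (1/8 - 1/9) + ... + (1/51 - 1/52)
= 1/7 - 1/52
= 45/364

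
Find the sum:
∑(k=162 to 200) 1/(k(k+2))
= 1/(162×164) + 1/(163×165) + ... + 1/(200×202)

Partial fractions: 1/(k(k+2)) = (1/2)[1/k - 1/(k+2)]
Telescoping leaves the first two and last two terms:
= (1/2)[1/162 + 1/163 - 1/201 - 1/202]
= 106418/89344701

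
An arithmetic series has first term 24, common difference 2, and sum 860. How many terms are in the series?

Using S = n/2 × [2a + (n-1)d]
860 = n/2 × [2(24) + (n-1)(2)]
860 = n/2 × [48 + 2n - 2]
1720 = n × [46 + 2n]
2n² + (46)n - 1720 = 0
Discriminant: Δ = (46)² - 4(2)(-1720) = 2116 + 13760 = 15876
√Δ = 126
n = [-(46) + √Δ] / (2·2) = (-46 + 126) / 4 = 80 / 4 = 20
(The negative root is discarded since n must be a positive integer.)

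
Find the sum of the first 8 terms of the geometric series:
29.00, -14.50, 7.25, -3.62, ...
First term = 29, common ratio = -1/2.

Sₙ = a(1 - rⁿ) / (1 - r)
S_8 = 29(1 - (-1/2)^8) / (1 - (-1/2))
S_8 = 29(1 - (1/256)) / (3/2)
S_8 = 2465/128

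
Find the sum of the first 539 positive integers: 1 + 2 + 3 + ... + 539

Formula: ∑k = n(n+1)/2
= 539×540/2
= 291060/2
= 145530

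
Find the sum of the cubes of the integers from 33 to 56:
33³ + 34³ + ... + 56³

Use ∑_{k=1}^{n} k³ = [n(n+1)/2]², then subtract the first 32 terms.
∑_{k=1}^{56} k³ = [56×57/2]² = 1596² = 2547216
∑_{k=1}^{32} k³ = [32×33/2]² = 528² = 278784
∑_{k=33}^{56} k³ = 2547216 - 278784 = 2268432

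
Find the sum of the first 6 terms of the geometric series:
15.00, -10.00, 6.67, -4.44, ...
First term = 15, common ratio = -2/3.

Sₙ = a(1 - rⁿ) / (1 - r)
S_6 = 15(1 - (-2/3)^6) / (1 - (-2/3))
S_6 = 15(1 - (64/729)) / (5/3)
S_6 = 665/81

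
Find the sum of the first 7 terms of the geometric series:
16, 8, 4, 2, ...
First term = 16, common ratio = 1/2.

Sₙ = a(1 - rⁿ) / (1 - r)
S_7 = 16(1 - (1/2)^7) / (1 - (1/2))
S_7 = 16(1 - (1/128)) / (1/2)
S_7 = 127/4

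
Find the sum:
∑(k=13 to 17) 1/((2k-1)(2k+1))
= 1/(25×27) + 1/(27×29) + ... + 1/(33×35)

Partial fractions: 1/((2k-1)(2k+1)) = (1/2)[1/(2k-1) - 1/(2k+1)]
The series telescopes:
= (1/2)[1/25 - 1/35]
= 1/175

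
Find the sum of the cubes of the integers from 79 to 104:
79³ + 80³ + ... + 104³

Use ∑_{k=1}^{n} k³ = [n(n+1)/2]², then subtract the first 78 terms.
∑_{k=1}^{104} k³ = [104×105/2]² = 5460² = 29811600
∑_{k=1}^{78} k³ = [78×79/2]² = 3081² = 9492561
∑_{k=79}^{104} k³ = 29811600 - 9492561 = 20319039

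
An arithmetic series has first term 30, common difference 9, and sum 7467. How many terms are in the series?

Using S = n/2 × [2a + (n-1)d]
7467 = n/2 × [2(30) + (n-1)(9)]
7467 = n/2 × [60 + 9n - 9]
14934 = n × [51 + 9n]
9n² + (51)n - 14934 = 0
Discriminant: Δ = (51)² - 4(9)(-14934) = 2601 + 537624 = 540225
√Δ = 735
n = [-(51) + √Δ] / (2·9) = (-51 + 735) / 18 = 684 / 18 = 38
(The negative root is discarded since n must be a positive integer.)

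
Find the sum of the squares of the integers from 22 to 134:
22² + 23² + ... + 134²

Use ∑_{k=1}^{n} k² = n(n+1)(2n+1)/6, then subtract the first 21 terms.
∑_{k=1}^{134} k² = 134×135×269/6 = 811035
∑_{k=1}^{21} k² = 21×22×43/6 = 3311
∑_{k=22}^{134} k² = 811035 - 3311 = 807724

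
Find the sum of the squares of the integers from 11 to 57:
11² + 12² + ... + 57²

Use ∑_{k=1}^{n} k² = n(n+1)(2n+1)/6, then subtract the first 10 terms.
∑_{k=1}^{57} k² = 57×58×115/6 = 63365
∑_{k=1}^{10} k² = 10×11×21/6 = 385
∑_{k=11}^{57} k² = 63365 - 385 = 62980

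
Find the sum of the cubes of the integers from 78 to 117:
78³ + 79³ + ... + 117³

Use ∑_{k=1}^{n} k³ = [n(n+1)/2]², then subtract the first 77 terms.
∑_{k=1}^{117} k³ = [117×118/2]² = 6903² = 47651409
∑_{k=1}^{77} k³ = [77×78/2]² = 3003² = 9018009
∑_{k=78}^{117} k³ = 47651409 - 9018009 = 38633400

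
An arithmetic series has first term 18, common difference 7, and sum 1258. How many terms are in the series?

Using S = n/2 × [2a + (n-1)d]
1258 = n/2 × [2(18) + (n-1)(7)]
1258 = n/2 × [36 + 7n - 7]
2516 = n × [29 + 7n]
7n² + (29)n - 2516 = 0
Discriminant: Δ = (29)² - 4(7)(-2516) = 841 + 70448 = 71289
√Δ = 267
n = [-(29) + √Δ] / (2·7) = (-29 + 267) / 14 = 238 / 14 = 17
(The negative root is discarded since n must be a positive integer.)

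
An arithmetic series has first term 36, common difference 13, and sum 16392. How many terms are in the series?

Using S = n/2 × [2a + (n-1)d]
16392 = n/2 × [2(36) + (n-1)(13)]
16392 = n/2 × [72 + 13n - 13]
32784 = n × [59 + 13n]
13n² + (59)n - 32784 = 0
Discriminant: Δ = (59)² - 4(13)(-32784) = 3481 + 1704768 = 1708249
√Δ = 1307
n = [-(59) + √Δ] / (2·13) = (-59 + 1307) / 26 = 1248 / 26 = 48
(The negative root is discarded since n must be a positive integer.)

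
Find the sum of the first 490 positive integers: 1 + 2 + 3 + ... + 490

Formula: ∑k = n(n+1)/2
= 490×491/2
= 240590/2
= 120295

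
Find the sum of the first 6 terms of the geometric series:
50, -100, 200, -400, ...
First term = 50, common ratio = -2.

Sₙ = a(1 - rⁿ) / (1 - r)
S_6 = 50(1 - (-2)^6) / (1 - (-2))
S_6 = 50(1 - 64) / (3)
S_6 = -1050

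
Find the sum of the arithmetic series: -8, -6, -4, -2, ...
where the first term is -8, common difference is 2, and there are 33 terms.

Sₙ = n/2 × (first + last)
Last term = a + (n-1)d = -8 + (33-1)×2 = 56
S_33 = 33/2 × (-8 + 56)
S_33 = 33/2 × 48 = 792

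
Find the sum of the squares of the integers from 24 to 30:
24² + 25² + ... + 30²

Use ∑_{k=1}^{n} k² = n(n+1)(2n+1)/6, then subtract the first 23 terms.
∑_{k=1}^{30} k² = 30×31×61/6 = 9455
∑_{k=1}^{23} k² = 23×24×47/6 = 4324
∑_{k=24}^{30} k² = 9455 - 4324 = 5131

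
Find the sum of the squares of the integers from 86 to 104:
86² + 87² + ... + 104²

Use ∑_{k=1}^{n} k² = n(n+1)(2n+1)/6, then subtract the first 85 terms.
∑_{k=1}^{104} k² = 104×105×209/6 = 380380
∑_{k=1}^{85} k² = 85×86×171/6 = 208335
∑_{k=86}^{104} k² = 380380 - 208335 = 172045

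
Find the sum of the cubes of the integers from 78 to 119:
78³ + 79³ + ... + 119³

Use ∑_{k=1}^{n} k³ = [n(n+1)/2]², then subtract the first 77 terms.
∑_{k=1}^{119} k³ = [119×120/2]² = 7140² = 50979600
∑_{k=1}^{77} k³ = [77×78/2]² = 3003² = 9018009
∑_{k=78}^{119} k³ = 50979600 - 9018009 = 41961591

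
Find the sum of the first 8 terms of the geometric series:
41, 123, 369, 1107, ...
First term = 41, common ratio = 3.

Sₙ = a(1 - rⁿ) / (1 - r)
S_8 = 41(1 - 3^8) / (1 - 3)
S_8 = 41(1 - 6561) / (-2)
S_8 = 134480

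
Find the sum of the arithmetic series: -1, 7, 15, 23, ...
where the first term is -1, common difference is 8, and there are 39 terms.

Sₙ = n/2 × (first + last)
Last term = a + (n-1)d = -1 + (39-1)×8 = 303
S_39 = 39/2 × (-1 + 303)
S_39 = 39/2 × 302 = 5889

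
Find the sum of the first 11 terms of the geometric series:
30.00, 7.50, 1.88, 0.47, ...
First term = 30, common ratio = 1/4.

Sₙ = a(1 - rⁿ) / (1 - r)
S_11 = 30(1 - (1/4)^11) / (1 - (1/4))
S_11 = 30(1 - (1/4194304)) / (3/4)
S_11 = 20971515/524288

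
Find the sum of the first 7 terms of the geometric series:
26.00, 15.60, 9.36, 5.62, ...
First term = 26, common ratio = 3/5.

Sₙ = a(1 - rⁿ) / (1 - r)
S_7 = 26(1 - (3/5)^7) / (1 - (3/5))
S_7 = 26(1 - (2187/78125)) / (2/5)
S_7 = 987194/15625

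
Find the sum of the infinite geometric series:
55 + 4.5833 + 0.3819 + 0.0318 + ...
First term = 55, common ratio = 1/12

For |r| < 1, S = a / (1 - r)
S = 55 / (1 - (1/12))
S = 55 / (11/12)
S = 60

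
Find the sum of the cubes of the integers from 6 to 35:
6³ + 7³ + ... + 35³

Use ∑_{k=1}^{n} k³ = [n(n+1)/2]², then subtract the first 5 terms.
∑_{k=1}^{35} k³ = [35×36/2]² = 630² = 396900
∑_{k=1}^{5} k³ = [5×6/2]² = 15² = 225
∑_{k=6}^{35} k³ = 396900 - 225 = 396675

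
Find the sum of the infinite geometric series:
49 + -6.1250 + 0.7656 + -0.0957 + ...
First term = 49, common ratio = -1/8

For |r| < 1, S = a / (1 - r)
S = 49 / (1 - (-1/8))
S = 49 / (9/8)
S = 392/9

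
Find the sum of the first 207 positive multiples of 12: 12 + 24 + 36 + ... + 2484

Factor out 12: = 12(1 + 2 + ... + 207) = 12 × n(n+1)/2
= 12 × 207×208/2
= 12 × 21528
= 258336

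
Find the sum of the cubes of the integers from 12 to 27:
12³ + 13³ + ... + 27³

Use ∑_{k=1}^{n} k³ = [n(n+1)/2]², then subtract the first 11 terms.
∑_{k=1}^{27} k³ = [27×28/2]² = 378² = 142884
∑_{k=1}^{11} k³ = [11×12/2]² = 66² = 4356
∑_{k=12}^{27} k³ = 142884 - 4356 = 138528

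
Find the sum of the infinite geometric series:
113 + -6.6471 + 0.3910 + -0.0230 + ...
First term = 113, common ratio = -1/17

For |r| < 1, S = a / (1 - r)
S = 113 / (1 - (-1/17))
S = 113 / (18/17)
S = 1921/18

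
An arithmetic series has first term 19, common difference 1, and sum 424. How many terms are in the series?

Using S = n/2 × [2a + (n-1)d]
424 = n/2 × [2(19) + (n-1)(1)]
424 = n/2 × [38 + 1n - 1]
848 = n × [37 + 1n]
1n² + (37)n - 848 = 0
Discriminant: Δ = (37)² - 4(1)(-848) = 1369 + 3392 = 4761
√Δ = 69
n = [-(37) + √Δ] / (2·1) = (-37 + 69) / 2 = 32 / 2 = 16
(The negative root is discarded since n must be a positive integer.)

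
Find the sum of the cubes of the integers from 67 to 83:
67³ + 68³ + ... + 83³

Use ∑_{k=1}^{n} k³ = [n(n+1)/2]², then subtract the first 66 terms.
∑_{k=1}^{83} k³ = [83×84/2]² = 3486² = 12152196
∑_{k=1}^{66} k³ = [66×67/2]² = 2211² = 4888521
∑_{k=67}^{83} k³ = 12152196 - 4888521 = 7263675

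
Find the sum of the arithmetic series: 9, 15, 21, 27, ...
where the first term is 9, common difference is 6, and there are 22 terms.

Sₙ = n/2 × (first + last)
Last term = a + (n-1)d = 9 + (22-1)×6 = 135
S_22 = 22/2 × (9 + 135)
S_22 = 22/2 × 144 = 1584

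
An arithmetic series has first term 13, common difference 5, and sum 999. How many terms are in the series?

Using S = n/2 × [2a + (n-1)d]
999 = n/2 × [2(13) + (n-1)(5)]
999 = n/2 × [26 + 5n - 5]
1998 = n × [21 + 5n]
5n² + (21)n - 1998 = 0
Discriminant: Δ = (21)² - 4(5)(-1998) = 441 + 39960 = 40401
√Δ = 201
n = [-(21) + √Δ] / (2·5) = (-21 + 201) / 10 = 180 / 10 = 18
(The negative root is discarded since n must be a positive integer.)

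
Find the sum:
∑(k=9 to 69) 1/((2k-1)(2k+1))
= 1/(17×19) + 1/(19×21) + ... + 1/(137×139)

Partial fractions: 1/((2k-1)(2k+1)) = (1/2)[1/(2k-1) - 1/(2k+1)]
The series telescopes:
= (1/2)[1/17 - 1/139]
= 61/2363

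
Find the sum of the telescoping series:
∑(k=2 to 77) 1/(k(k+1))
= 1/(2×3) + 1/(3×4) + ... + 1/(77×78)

Partial fractions: 1/(k(k+1)) = 1/k - 1/(k+1)
The series telescopes:
= (1/2 - 1/3) + (1/3 - 1/4) + ... + (1/77 - 1/78)
= 1/2 - 1/78
= 19/39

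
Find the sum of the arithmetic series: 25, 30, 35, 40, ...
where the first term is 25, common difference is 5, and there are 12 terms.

Sₙ = n/2 × (first + last)
Last term = a + (n-1)d = 25 + (12-1)×5 = 80
S_12 = 12/2 × (25 + 80)
S_12 = 12/2 × 105 = 630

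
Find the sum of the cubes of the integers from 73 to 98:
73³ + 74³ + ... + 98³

Use ∑_{k=1}^{n} k³ = [n(n+1)/2]², then subtract the first 72 terms.
∑_{k=1}^{98} k³ = [98×99/2]² = 4851² = 23532201
∑_{k=1}^{72} k³ = [72×73/2]² = 2628² = 6906384
∑_{k=73}^{98} k³ = 23532201 - 6906384 = 16625817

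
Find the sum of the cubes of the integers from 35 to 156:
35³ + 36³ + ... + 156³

Use ∑_{k=1}^{n} k³ = [n(n+1)/2]², then subtract the first 34 terms.
∑_{k=1}^{156} k³ = [156×157/2]² = 12246² = 149964516
∑_{k=1}^{34} k³ = [34×35/2]² = 595² = 354025
∑_{k=35}^{156} k³ = 149964516 - 354025 = 149610491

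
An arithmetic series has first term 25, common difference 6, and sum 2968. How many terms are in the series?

Using S = n/2 × [2a + (n-1)d]
2968 = n/2 × [2(25) + (n-1)(6)]
2968 = n/2 × [50 + 6n - 6]
5936 = n × [44 + 6n]
6n² + (44)n - 5936 = 0
Discriminant: Δ = (44)² - 4(6)(-5936) = 1936 + 142464 = 144400
√Δ = 380
n = [-(44) + √Δ] / (2·6) = (-44 + 380) / 12 = 336 / 12 = 28
(The negative root is discarded since n must be a positive integer.)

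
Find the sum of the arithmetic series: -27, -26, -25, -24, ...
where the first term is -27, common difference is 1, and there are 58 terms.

Sₙ = n/2 × (first + last)
Last term = a + (n-1)d = -27 + (58-1)×1 = 30
S_58 = 58/2 × (-27 + 30)
S_58 = 58/2 × 3 = 87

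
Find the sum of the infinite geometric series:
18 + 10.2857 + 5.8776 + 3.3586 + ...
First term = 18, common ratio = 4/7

For |r| < 1, S = a / (1 - r)
S = 18 / (1 - (4/7))
S = 18 / (3/7)
S = 42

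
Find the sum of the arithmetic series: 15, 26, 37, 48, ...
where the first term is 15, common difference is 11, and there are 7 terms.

Sₙ = n/2 × (first + last)
Last term = a + (n-1)d = 15 + (7-1)×11 = 81
S_7 = 7/2 × (15 + 81)
S_7 = 7/2 × 96 = 336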